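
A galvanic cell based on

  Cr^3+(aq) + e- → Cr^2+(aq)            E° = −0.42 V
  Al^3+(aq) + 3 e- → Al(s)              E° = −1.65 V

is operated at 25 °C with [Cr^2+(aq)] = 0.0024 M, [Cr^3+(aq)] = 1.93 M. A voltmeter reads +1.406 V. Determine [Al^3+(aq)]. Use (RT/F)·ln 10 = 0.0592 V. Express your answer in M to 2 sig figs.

Cr³⁺/Cr²⁺ is the cathode (higher E°); E°cell = −0.42 − (−1.65) = +1.23 V with n = 3.
Rearranging E = E° − (0.0592/n)·log Q gives log Q = 3(+1.23 − (+1.406))/0.0592 = −8.919.
For 3 Cr^3+(aq) + Al(s) → 3 Cr^2+(aq) + Al^3+(aq), the reaction quotient is Q = ([Cr^2+(aq)]^3·[Al^3+(aq)]) / [Cr^3+(aq)]^3.
Solving for the unknown gives log [Al^3+(aq)] = −0.203, so [Al^3+(aq)] ≈ 0.63 M.

0.63 M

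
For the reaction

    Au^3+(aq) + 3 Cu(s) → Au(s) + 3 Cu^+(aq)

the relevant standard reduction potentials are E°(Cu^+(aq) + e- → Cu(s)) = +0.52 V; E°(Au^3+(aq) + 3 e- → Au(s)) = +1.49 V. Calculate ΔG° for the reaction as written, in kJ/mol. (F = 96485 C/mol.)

In the reaction as written Au^3+(aq) is reduced, so the Au³⁺/Au couple is the cathode and Cu⁺/Cu is the anode.
E°cell = +1.49 − (+0.52) = +0.97 V; balancing electrons gives n = 3.
ΔG° = −nFE°cell = −(3)(96485)(+0.97) J/mol = −281 kJ/mol.

−281 kJ/mol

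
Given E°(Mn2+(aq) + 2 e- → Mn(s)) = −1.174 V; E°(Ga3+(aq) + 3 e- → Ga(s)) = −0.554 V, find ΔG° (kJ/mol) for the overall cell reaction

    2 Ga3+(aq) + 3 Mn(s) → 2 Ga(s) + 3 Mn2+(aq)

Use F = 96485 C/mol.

−359 kJ/mol

In the reaction as written Ga3+(aq) is reduced, so the Ga³⁺/Ga couple is the cathode and Mn²⁺/Mn is the anode.
E°cell = −0.554 − (−1.174) = +0.620 V; balancing electrons gives n = 6.
ΔG° = −nFE°cell = −(6)(96485)(+0.620) J/mol = −359 kJ/mol.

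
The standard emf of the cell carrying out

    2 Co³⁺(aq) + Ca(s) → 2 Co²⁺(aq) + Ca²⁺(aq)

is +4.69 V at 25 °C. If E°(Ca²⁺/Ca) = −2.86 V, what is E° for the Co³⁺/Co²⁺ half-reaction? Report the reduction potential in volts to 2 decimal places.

In the reaction as written the Co³⁺/Co²⁺ couple is reduced (cathode) and Ca²⁺/Ca is oxidized (anode), so E°cell = E°(Co³⁺/Co²⁺) − E°(Ca²⁺/Ca).
E°(Co³⁺/Co²⁺) = E°cell + E°(anode) = +4.69 + (−2.86) = +1.83 V.

+1.83 V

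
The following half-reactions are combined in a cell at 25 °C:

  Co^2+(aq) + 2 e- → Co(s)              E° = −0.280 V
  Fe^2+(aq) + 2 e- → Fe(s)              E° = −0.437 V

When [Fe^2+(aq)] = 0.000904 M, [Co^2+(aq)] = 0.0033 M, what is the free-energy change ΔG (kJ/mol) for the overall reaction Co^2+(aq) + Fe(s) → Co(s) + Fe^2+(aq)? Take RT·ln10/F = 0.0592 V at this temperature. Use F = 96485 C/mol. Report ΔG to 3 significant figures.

E°cell = −0.280 − (−0.437) = +0.157 V; the balanced reaction transfers n = 2 electrons.
Here Q = [Fe^2+(aq)] / [Co^2+(aq)] = 0.274 (log Q = −0.562), giving E = +0.157 − (0.0592/2)·(−0.562) = +0.1736 V.
Finally ΔG = −nFE = −(2)(96485 C/mol)(+0.1736 V) = −33.5 kJ/mol.

−33.5 kJ/mol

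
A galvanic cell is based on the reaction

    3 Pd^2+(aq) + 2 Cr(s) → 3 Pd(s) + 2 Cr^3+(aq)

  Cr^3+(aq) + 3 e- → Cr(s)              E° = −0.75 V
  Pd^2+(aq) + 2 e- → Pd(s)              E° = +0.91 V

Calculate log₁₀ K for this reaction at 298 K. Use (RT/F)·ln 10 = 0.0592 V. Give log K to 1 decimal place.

log K = 168.2

The Pd²⁺/Pd couple is reduced (cathode); E°cell = +0.91 − (−0.75) = +1.66 V with n = 6.
At equilibrium E = 0, so log K = nE°cell / 0.0592 = (6)(+1.66) / 0.0592 = 168.2.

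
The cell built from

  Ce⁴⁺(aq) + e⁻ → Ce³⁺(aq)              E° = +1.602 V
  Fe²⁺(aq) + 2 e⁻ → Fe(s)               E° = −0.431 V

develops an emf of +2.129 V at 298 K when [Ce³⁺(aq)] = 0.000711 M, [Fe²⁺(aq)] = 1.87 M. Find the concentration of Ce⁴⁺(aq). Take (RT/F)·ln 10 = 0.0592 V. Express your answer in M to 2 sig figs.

The Ce⁴⁺/Ce³⁺ couple has the larger reduction potential, so it is the cathode: E°cell = +1.602 − (−0.431) = +2.033 V and n = 2.
From the Nernst equation, log Q = n(E° − E)/0.0592 = 2·(+2.033 − (+2.129))/0.0592 = −3.243.
Balancing electrons gives 2 Ce⁴⁺(aq) + Fe(s) → 2 Ce³⁺(aq) + Fe²⁺(aq); thus Q = ([Ce³⁺(aq)]^2·[Fe²⁺(aq)]) / [Ce⁴⁺(aq)]^2.
Solving for the unknown gives log [Ce⁴⁺(aq)] = −1.391, so [Ce⁴⁺(aq)] ≈ 0.041 M.

0.041 M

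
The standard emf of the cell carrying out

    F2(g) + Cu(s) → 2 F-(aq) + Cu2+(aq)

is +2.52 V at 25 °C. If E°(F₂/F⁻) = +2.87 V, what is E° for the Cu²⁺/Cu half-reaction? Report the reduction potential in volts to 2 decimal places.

+0.35 V

In the reaction as written the F₂/F⁻ couple is reduced (cathode) and Cu²⁺/Cu is oxidized (anode), so E°cell = E°(F₂/F⁻) − E°(Cu²⁺/Cu).
E°(Cu²⁺/Cu) = E°(cathode) − E°cell = +2.87 − (+2.52) = +0.35 V.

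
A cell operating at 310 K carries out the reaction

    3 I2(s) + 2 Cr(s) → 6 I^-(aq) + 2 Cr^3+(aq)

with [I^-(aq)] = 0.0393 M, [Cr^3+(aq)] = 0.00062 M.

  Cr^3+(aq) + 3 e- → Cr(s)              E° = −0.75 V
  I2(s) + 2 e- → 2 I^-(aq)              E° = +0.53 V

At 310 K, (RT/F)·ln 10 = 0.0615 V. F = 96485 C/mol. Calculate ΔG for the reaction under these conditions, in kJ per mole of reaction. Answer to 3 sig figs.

−829 kJ/mol

With I₂/I⁻ reduced at the cathode, E°cell = +0.53 − (−0.75) = +1.28 V and n = 6.
Here Q = [I^-(aq)]^6·[Cr^3+(aq)]^2 = 1.42×10^−15 (log Q = −14.849), giving E = +1.28 − (0.0615/6)·(−14.849) = +1.4322 V.
Then ΔG = −nFE = −6 × 96485 × +1.4322 J/mol = −829 kJ/mol.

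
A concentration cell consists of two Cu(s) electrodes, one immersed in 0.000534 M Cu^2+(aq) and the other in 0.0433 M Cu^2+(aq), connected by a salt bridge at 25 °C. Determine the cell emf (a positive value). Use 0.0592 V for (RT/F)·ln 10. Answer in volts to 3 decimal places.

For a concentration cell E°cell = 0, since both electrodes use the same couple.
The compartment with the higher Cu^2+(aq) concentration (0.0433 M) acts as the cathode; ions are reduced there and produced at the dilute (0.000534 M) anode.
With n = 2, Ecell = −(0.0592/2)·log([dilute]/[conc]) = −(0.0592/2)·log(0.000534/0.0433) = +0.057 V.

0.057 V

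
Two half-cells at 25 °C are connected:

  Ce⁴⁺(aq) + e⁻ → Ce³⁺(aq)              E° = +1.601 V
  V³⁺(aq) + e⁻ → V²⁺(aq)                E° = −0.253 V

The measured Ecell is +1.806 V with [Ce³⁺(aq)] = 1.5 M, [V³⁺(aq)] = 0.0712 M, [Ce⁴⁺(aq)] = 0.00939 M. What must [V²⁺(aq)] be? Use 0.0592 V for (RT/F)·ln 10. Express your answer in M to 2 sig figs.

1.8 M

Ce⁴⁺/Ce³⁺ is the cathode (higher E°); E°cell = +1.601 − (−0.253) = +1.854 V with n = 1.
From the Nernst equation, log Q = n(E° − E)/0.0592 = 1·(+1.854 − (+1.806))/0.0592 = 0.811.
For Ce⁴⁺(aq) + V²⁺(aq) → Ce³⁺(aq) + V³⁺(aq), the reaction quotient is Q = ([Ce³⁺(aq)]·[V³⁺(aq)]) / ([Ce⁴⁺(aq)]·[V²⁺(aq)]).
Solving for the unknown gives log [V²⁺(aq)] = 0.245, so [V²⁺(aq)] ≈ 1.8 M.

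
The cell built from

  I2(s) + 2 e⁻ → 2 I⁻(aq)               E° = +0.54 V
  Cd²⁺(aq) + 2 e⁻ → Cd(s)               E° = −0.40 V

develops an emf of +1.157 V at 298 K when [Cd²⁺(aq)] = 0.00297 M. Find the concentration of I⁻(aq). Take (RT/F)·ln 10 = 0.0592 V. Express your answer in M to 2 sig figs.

0.0040 M

I₂/I⁻ is the cathode (higher E°); E°cell = +0.54 − (−0.40) = +0.94 V with n = 2.
Rearranging E = E° − (0.0592/n)·log Q gives log Q = 2(+0.94 − (+1.157))/0.0592 = −7.331.
Balancing electrons gives I2(s) + Cd(s) → 2 I⁻(aq) + Cd²⁺(aq); thus Q = [I⁻(aq)]^2·[Cd²⁺(aq)].
Isolating [I⁻(aq)] in Q = 10^{−7.331} yields log [I⁻(aq)] = −2.402, i.e. 0.0040 M.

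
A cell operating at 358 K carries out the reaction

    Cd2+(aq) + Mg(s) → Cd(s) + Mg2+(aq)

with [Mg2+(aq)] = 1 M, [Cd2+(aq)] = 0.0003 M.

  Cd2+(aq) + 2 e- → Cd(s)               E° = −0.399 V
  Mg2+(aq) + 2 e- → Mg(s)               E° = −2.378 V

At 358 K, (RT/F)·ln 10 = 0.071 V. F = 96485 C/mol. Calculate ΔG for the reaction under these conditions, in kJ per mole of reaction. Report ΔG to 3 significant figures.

E°cell = −0.399 − (−2.378) = +1.979 V; the balanced reaction transfers n = 2 electrons.
Here Q = [Mg2+(aq)] / [Cd2+(aq)] = 3.33×10^3 (log Q = 3.523), giving E = +1.979 − (0.071/2)·(3.523) = +1.8539 V.
ΔG = −nFE = −(2)(96485)(+1.8539) J/mol = −358 kJ/mol.

−358 kJ/mol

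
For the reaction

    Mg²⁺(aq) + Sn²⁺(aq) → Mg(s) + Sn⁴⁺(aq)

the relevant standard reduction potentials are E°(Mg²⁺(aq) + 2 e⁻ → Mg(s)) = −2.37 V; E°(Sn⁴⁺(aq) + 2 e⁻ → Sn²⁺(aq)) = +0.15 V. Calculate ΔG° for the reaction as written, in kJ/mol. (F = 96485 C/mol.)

In the reaction as written Mg²⁺(aq) is reduced, so the Mg²⁺/Mg couple is the cathode and Sn⁴⁺/Sn²⁺ is the anode.
E°cell = −2.37 − (+0.15) = −2.52 V; balancing electrons gives n = 2.
ΔG° = −nFE°cell = −(2)(96485)(−2.52) J/mol = +486 kJ/mol.

+486 kJ/mol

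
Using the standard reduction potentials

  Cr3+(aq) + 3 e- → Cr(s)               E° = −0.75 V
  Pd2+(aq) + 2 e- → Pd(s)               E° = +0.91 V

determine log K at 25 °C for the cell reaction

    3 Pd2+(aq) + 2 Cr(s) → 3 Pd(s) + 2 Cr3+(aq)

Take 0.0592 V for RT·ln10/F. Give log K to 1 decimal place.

The Pd²⁺/Pd couple is reduced (cathode); E°cell = +0.91 − (−0.75) = +1.66 V with n = 6.
At equilibrium E = 0, so log K = nE°cell / 0.0592 = (6)(+1.66) / 0.0592 = 168.2.

log K = 168.2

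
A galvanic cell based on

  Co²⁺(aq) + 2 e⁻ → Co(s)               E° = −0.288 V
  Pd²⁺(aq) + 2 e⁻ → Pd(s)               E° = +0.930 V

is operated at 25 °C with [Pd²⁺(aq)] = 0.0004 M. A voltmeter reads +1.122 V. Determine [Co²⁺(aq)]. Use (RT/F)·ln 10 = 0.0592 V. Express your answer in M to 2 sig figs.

The Pd²⁺/Pd couple has the larger reduction potential, so it is the cathode: E°cell = +0.930 − (−0.288) = +1.218 V and n = 2.
From the Nernst equation, log Q = n(E° − E)/0.0592 = 2·(+1.218 − (+1.122))/0.0592 = 3.243.
The balanced reaction is Pd²⁺(aq) + Co(s) → Pd(s) + Co²⁺(aq), so Q = [Co²⁺(aq)] / [Pd²⁺(aq)].
Substituting the known concentrations and solving, log [Co²⁺(aq)] = −0.155 and [Co²⁺(aq)] = 0.70 M.

0.70 M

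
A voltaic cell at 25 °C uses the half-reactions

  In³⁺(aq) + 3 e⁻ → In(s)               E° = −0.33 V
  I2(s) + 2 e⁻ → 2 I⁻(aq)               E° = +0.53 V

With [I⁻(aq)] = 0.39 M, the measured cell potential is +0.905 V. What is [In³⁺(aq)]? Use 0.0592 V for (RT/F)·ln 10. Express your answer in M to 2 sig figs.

0.088 M

The I₂/I⁻ couple has the larger reduction potential, so it is the cathode: E°cell = +0.53 − (−0.33) = +0.86 V and n = 6.
Since E = E° − (0.0592/n)·log Q, log Q = n(E° − E)/0.0592 = −4.561.
Balancing electrons gives 3 I2(s) + 2 In(s) → 6 I⁻(aq) + 2 In³⁺(aq); thus Q = [I⁻(aq)]^6·[In³⁺(aq)]^2.
Solving for the unknown gives log [In³⁺(aq)] = −1.054, so [In³⁺(aq)] ≈ 0.088 M.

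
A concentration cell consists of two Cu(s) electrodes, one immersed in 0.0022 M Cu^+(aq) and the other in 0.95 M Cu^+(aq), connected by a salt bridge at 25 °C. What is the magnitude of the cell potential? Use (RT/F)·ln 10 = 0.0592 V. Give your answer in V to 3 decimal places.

For a concentration cell E°cell = 0, since both electrodes use the same couple.
The compartment with the higher Cu^+(aq) concentration (0.95 M) acts as the cathode; ions are reduced there and produced at the dilute (0.0022 M) anode.
With n = 1, Ecell = −(0.0592/1)·log([dilute]/[conc]) = −(0.0592/1)·log(0.0022/0.95) = +0.156 V.

0.156 V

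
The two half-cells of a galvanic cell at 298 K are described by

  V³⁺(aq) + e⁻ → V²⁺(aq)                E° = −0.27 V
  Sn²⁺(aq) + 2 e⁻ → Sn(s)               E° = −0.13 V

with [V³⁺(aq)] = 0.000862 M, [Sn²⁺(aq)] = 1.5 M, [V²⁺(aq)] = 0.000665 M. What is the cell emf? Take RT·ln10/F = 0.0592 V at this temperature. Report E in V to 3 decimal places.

Since E°(Sn²⁺/Sn) > E°(V³⁺/V²⁺), Sn²⁺/Sn serves as the cathode.
The standard potential is −0.13 − (−0.27) = +0.14 V and the balanced reaction transfers n = 2 electrons.
For the overall reaction Sn²⁺(aq) + 2 V²⁺(aq) → Sn(s) + 2 V³⁺(aq), Q = [V³⁺(aq)]^2 / ([Sn²⁺(aq)]·[V²⁺(aq)]^2) = 1.12, giving log Q = 0.049.
E = E° − (0.0592/n)·log Q = +0.14 − (0.0592/2)(0.049) = +0.139 V.

+0.139 V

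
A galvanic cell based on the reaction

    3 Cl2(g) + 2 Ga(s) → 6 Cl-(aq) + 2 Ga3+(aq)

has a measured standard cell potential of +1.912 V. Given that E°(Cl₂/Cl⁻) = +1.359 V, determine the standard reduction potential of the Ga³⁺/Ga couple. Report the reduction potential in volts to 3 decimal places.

In the reaction as written the Cl₂/Cl⁻ couple is reduced (cathode) and Ga³⁺/Ga is oxidized (anode), so E°cell = E°(Cl₂/Cl⁻) − E°(Ga³⁺/Ga).
E°(Ga³⁺/Ga) = E°(cathode) − E°cell = +1.359 − (+1.912) = −0.553 V.

−0.553 V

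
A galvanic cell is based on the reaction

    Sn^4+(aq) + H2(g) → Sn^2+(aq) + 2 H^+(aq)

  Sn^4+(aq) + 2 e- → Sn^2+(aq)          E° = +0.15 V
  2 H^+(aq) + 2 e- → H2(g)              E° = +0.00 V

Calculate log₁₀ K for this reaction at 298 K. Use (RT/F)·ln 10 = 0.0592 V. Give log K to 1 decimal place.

log K = 5.1

The Sn⁴⁺/Sn²⁺ couple is reduced (cathode); E°cell = +0.15 − (+0.00) = +0.15 V with n = 2.
At equilibrium E = 0, so log K = nE°cell / 0.0592 = (2)(+0.15) / 0.0592 = 5.1.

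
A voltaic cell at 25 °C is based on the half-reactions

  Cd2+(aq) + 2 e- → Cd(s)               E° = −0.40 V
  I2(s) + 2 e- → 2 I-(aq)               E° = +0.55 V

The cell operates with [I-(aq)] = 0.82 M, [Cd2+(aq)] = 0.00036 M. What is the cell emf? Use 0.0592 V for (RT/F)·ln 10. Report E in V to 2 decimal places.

The I₂/I⁻ couple has the more positive E°, so it is the cathode; Cd²⁺/Cd is the anode.
E°cell = +0.55 − (−0.40) = +0.95 V, with n = 2 electrons transferred.
The balanced reaction is I2(s) + Cd(s) → 2 I-(aq) + Cd2+(aq), so Q = [I-(aq)]^2·[Cd2+(aq)] = 0.000242 and log Q = −3.616.
E = E° − (0.0592/n)·log Q = +0.95 − (0.0592/2)(−3.616) = +1.06 V.

+1.06 V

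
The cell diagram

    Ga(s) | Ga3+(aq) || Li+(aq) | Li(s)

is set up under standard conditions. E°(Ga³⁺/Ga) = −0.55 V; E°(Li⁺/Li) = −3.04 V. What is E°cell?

−2.49 V

By convention the left-hand electrode in cell notation is the anode (oxidation) and the right-hand electrode is the cathode (reduction).
E°cell = E°(right) − E°(left) = −3.04 − (−0.55) = −2.49 V.
The negative sign shows that, as written, the cell would require an external voltage to drive the reaction.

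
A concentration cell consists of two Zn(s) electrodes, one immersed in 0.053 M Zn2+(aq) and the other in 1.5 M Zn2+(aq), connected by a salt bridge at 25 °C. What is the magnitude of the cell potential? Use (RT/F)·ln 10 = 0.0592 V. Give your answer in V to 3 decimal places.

For a concentration cell E°cell = 0, since both electrodes use the same couple.
The compartment with the higher Zn2+(aq) concentration (1.5 M) acts as the cathode; ions are reduced there and produced at the dilute (0.053 M) anode.
With n = 2, Ecell = −(0.0592/2)·log([dilute]/[conc]) = −(0.0592/2)·log(0.053/1.5) = +0.043 V.

0.043 V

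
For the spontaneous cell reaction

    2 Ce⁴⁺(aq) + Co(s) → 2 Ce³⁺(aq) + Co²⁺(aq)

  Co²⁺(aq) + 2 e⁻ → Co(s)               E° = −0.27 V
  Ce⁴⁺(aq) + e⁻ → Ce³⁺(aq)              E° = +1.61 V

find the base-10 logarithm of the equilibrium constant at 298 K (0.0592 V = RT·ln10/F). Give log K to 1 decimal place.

The Ce⁴⁺/Ce³⁺ couple is reduced (cathode); E°cell = +1.61 − (−0.27) = +1.88 V with n = 2.
At equilibrium E = 0, so log K = nE°cell / 0.0592 = (2)(+1.88) / 0.0592 = 63.5.

log K = 63.5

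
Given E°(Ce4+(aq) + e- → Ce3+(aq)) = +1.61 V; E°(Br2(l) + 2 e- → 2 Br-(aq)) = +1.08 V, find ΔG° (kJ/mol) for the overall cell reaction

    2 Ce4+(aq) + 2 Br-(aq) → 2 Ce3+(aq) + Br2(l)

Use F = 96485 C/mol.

In the reaction as written Ce4+(aq) is reduced, so the Ce⁴⁺/Ce³⁺ couple is the cathode and Br₂/Br⁻ is the anode.
E°cell = +1.61 − (+1.08) = +0.53 V; balancing electrons gives n = 2.
ΔG° = −nFE°cell = −(2)(96485)(+0.53) J/mol = −102 kJ/mol.

−102 kJ/mol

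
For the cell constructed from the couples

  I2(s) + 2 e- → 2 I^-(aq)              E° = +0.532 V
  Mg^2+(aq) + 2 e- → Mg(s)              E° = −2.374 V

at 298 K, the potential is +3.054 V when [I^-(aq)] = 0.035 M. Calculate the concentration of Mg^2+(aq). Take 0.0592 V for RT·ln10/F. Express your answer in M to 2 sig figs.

The I₂/I⁻ couple has the larger reduction potential, so it is the cathode: E°cell = +0.532 − (−2.374) = +2.906 V and n = 2.
Since E = E° − (0.0592/n)·log Q, log Q = n(E° − E)/0.0592 = −5.000.
Balancing electrons gives I2(s) + Mg(s) → 2 I^-(aq) + Mg^2+(aq); thus Q = [I^-(aq)]^2·[Mg^2+(aq)].
Substituting the known concentrations and solving, log [Mg^2+(aq)] = −2.088 and [Mg^2+(aq)] = 0.0082 M.

0.0082 M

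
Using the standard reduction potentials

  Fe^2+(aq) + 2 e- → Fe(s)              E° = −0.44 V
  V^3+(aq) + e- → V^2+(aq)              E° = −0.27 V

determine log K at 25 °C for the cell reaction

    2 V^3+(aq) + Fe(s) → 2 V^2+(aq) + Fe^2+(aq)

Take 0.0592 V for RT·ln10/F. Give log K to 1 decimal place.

log K = 5.7

The V³⁺/V²⁺ couple is reduced (cathode); E°cell = −0.27 − (−0.44) = +0.17 V with n = 2.
At equilibrium E = 0, so log K = nE°cell / 0.0592 = (2)(+0.17) / 0.0592 = 5.7.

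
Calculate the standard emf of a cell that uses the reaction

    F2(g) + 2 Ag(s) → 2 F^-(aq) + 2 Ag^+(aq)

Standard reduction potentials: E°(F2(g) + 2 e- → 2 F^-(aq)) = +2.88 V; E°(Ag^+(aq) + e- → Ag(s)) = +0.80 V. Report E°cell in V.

+2.08 V

F2(g) gains electrons, so the F₂/F⁻ couple is the cathode; the Ag⁺/Ag couple is the anode.
E°cell = E°(cathode) − E°(anode) = +2.88 − (+0.80) = +2.08 V.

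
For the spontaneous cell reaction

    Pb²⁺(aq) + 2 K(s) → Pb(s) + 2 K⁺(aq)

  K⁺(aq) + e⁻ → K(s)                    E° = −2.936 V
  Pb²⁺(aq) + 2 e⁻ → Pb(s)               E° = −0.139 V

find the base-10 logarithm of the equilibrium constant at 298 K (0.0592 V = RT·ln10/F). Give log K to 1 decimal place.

log K = 94.5

The Pb²⁺/Pb couple is reduced (cathode); E°cell = −0.139 − (−2.936) = +2.797 V with n = 2.
At equilibrium E = 0, so log K = nE°cell / 0.0592 = (2)(+2.797) / 0.0592 = 94.5.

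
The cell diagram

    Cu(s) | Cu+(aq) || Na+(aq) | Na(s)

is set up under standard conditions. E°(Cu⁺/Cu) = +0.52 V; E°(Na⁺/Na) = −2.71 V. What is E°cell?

−3.23 V

By convention the left-hand electrode in cell notation is the anode (oxidation) and the right-hand electrode is the cathode (reduction).
E°cell = E°(right) − E°(left) = −2.71 − (+0.52) = −3.23 V.
The negative sign shows that, as written, the cell would require an external voltage to drive the reaction.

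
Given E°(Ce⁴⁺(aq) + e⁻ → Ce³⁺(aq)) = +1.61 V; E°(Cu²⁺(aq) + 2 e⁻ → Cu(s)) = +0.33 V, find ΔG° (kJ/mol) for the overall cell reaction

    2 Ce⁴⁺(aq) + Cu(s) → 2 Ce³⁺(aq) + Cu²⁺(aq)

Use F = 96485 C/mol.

In the reaction as written Ce⁴⁺(aq) is reduced, so the Ce⁴⁺/Ce³⁺ couple is the cathode and Cu²⁺/Cu is the anode.
E°cell = +1.61 − (+0.33) = +1.28 V; balancing electrons gives n = 2.
ΔG° = −nFE°cell = −(2)(96485)(+1.28) J/mol = −247 kJ/mol.

−247 kJ/mol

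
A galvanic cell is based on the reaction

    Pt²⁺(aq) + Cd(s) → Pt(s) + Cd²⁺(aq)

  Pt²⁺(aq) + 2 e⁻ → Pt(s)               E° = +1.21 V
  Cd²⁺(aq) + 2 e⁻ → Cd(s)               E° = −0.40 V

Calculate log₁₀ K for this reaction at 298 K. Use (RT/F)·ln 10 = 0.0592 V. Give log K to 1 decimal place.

log K = 54.4

The Pt²⁺/Pt couple is reduced (cathode); E°cell = +1.21 − (−0.40) = +1.61 V with n = 2.
At equilibrium E = 0, so log K = nE°cell / 0.0592 = (2)(+1.61) / 0.0592 = 54.4.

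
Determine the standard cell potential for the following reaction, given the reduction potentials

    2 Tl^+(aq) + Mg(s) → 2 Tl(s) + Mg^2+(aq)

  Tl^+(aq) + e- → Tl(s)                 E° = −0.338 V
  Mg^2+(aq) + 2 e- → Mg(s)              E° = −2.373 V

+2.035 V

Tl^+(aq) gains electrons, so the Tl⁺/Tl couple is the cathode; the Mg²⁺/Mg couple is the anode.
E°cell = E°(cathode) − E°(anode) = −0.338 − (−2.373) = +2.035 V.
The positive value indicates the reaction is spontaneous as written.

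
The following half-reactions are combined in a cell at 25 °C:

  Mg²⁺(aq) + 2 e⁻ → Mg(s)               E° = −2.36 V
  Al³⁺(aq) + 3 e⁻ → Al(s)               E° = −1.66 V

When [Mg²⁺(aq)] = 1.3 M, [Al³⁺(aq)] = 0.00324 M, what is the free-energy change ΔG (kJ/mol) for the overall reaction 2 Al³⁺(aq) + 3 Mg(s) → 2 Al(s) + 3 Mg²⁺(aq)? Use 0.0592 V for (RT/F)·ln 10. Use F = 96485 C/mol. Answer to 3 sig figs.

The standard cell potential is −1.66 − (−2.36) = +0.70 V, with n = 6 electrons in the balanced equation.
Q = [Mg²⁺(aq)]^3 / [Al³⁺(aq)]^2 = 2.09×10^5, so log Q = 5.321 and E = +0.70 − (0.0592/6)(5.321) = +0.6475 V.
Finally ΔG = −nFE = −(6)(96485 C/mol)(+0.6475 V) = −375 kJ/mol.

−375 kJ/mol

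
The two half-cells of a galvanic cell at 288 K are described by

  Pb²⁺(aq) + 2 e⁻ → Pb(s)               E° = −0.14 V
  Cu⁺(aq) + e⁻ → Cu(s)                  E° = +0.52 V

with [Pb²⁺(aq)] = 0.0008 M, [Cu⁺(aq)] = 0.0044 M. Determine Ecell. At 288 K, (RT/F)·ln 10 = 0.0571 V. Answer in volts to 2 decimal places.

Cu⁺/Cu is reduced (cathode, E° = +0.52 V) and Pb²⁺/Pb is oxidized (anode).
The standard potential is +0.52 − (−0.14) = +0.66 V and the balanced reaction transfers n = 2 electrons.
Balancing gives 2 Cu⁺(aq) + Pb(s) → 2 Cu(s) + Pb²⁺(aq); hence Q = [Pb²⁺(aq)] / [Cu⁺(aq)]^2 = 41.3 (log Q = 1.616).
By the Nernst equation, E = +0.66 − (0.0571/2)·(1.616) = +0.61 V.

+0.61 V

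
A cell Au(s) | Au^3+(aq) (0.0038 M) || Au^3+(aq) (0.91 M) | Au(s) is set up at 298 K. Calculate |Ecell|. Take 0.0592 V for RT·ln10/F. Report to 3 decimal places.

0.047 V

For a concentration cell E°cell = 0, since both electrodes use the same couple.
The compartment with the higher Au^3+(aq) concentration (0.91 M) acts as the cathode; ions are reduced there and produced at the dilute (0.0038 M) anode.
With n = 3, Ecell = −(0.0592/3)·log([dilute]/[conc]) = −(0.0592/3)·log(0.0038/0.91) = +0.047 V.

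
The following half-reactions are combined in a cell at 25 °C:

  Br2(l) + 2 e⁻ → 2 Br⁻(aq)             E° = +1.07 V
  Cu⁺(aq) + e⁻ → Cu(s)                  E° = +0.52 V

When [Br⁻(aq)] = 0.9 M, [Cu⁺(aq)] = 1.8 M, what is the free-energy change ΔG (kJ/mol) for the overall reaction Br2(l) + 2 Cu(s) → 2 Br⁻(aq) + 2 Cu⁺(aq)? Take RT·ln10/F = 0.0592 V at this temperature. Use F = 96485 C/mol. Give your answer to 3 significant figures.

E°cell = +1.07 − (+0.52) = +0.55 V; the balanced reaction transfers n = 2 electrons.
The reaction quotient is [Br⁻(aq)]^2·[Cu⁺(aq)]^2 = 2.62; by Nernst, E = +0.55 − (0.0592/2)(0.419) = +0.5376 V.
Then ΔG = −nFE = −2 × 96485 × +0.5376 J/mol = −104 kJ/mol.

−104 kJ/mol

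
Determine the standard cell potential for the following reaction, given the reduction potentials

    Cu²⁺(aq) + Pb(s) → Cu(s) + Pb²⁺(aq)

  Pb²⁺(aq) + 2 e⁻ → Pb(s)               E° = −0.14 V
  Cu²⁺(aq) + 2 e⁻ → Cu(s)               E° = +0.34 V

Cu²⁺(aq) gains electrons, so the Cu²⁺/Cu couple is the cathode; the Pb²⁺/Pb couple is the anode.
E°cell = E°(cathode) − E°(anode) = +0.34 − (−0.14) = +0.48 V.

+0.48 V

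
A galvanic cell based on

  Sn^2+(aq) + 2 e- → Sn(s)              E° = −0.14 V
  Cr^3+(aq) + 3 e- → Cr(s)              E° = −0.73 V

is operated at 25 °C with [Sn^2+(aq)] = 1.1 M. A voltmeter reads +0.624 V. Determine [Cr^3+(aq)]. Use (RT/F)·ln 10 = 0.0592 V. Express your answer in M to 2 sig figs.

0.022 M

The Sn²⁺/Sn couple has the larger reduction potential, so it is the cathode: E°cell = −0.14 − (−0.73) = +0.59 V and n = 6.
Since E = E° − (0.0592/n)·log Q, log Q = n(E° − E)/0.0592 = −3.446.
Balancing electrons gives 3 Sn^2+(aq) + 2 Cr(s) → 3 Sn(s) + 2 Cr^3+(aq); thus Q = [Cr^3+(aq)]^2 / [Sn^2+(aq)]^3.
Isolating [Cr^3+(aq)] in Q = 10^{−3.446} yields log [Cr^3+(aq)] = −1.661, i.e. 0.022 M.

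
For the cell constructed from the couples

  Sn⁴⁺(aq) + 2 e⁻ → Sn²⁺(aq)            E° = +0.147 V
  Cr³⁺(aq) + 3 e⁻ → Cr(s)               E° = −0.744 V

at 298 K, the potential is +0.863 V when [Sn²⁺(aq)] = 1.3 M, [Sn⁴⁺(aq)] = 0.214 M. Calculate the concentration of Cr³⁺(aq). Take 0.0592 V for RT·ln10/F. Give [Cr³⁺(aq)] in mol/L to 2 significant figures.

Sn⁴⁺/Sn²⁺ is the cathode (higher E°); E°cell = +0.147 − (−0.744) = +0.891 V with n = 6.
Since E = E° − (0.0592/n)·log Q, log Q = n(E° − E)/0.0592 = 2.838.
For 3 Sn⁴⁺(aq) + 2 Cr(s) → 3 Sn²⁺(aq) + 2 Cr³⁺(aq), the reaction quotient is Q = ([Sn²⁺(aq)]^3·[Cr³⁺(aq)]^2) / [Sn⁴⁺(aq)]^3.
Substituting the known concentrations and solving, log [Cr³⁺(aq)] = 0.244 and [Cr³⁺(aq)] = 1.8 M.

1.8 M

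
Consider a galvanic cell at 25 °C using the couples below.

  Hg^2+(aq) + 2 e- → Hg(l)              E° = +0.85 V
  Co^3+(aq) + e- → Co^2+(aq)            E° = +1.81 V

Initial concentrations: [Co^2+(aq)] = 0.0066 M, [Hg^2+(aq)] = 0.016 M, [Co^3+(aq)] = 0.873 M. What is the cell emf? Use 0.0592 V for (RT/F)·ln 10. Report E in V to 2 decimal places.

Since E°(Co³⁺/Co²⁺) > E°(Hg²⁺/Hg), Co³⁺/Co²⁺ serves as the cathode.
E°cell = +1.81 − (+0.85) = +0.96 V, with n = 2 electrons transferred.
Balancing gives 2 Co^3+(aq) + Hg(l) → 2 Co^2+(aq) + Hg^2+(aq); hence Q = ([Co^2+(aq)]^2·[Hg^2+(aq)]) / [Co^3+(aq)]^2 = 9.14×10^−7 (log Q = −6.039).
Applying E = E° − (RT ln10/nF)·log Q gives +0.96 − (0.0592/2)(−6.039) = +1.14 V.

+1.14 V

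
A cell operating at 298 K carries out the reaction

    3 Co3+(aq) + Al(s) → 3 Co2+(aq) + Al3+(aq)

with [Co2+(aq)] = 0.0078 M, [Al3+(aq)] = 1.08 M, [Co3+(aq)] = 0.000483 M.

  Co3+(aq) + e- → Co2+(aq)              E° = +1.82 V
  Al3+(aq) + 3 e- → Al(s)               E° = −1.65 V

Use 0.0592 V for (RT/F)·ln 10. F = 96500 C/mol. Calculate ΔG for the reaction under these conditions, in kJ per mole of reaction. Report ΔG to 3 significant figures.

−984 kJ/mol

With Co³⁺/Co²⁺ reduced at the cathode, E°cell = +1.82 − (−1.65) = +3.47 V and n = 3.
Here Q = ([Co2+(aq)]^3·[Al3+(aq)]) / [Co3+(aq)]^3 = 4.55×10^3 (log Q = 3.658), giving E = +3.47 − (0.0592/3)·(3.658) = +3.3978 V.
Finally ΔG = −nFE = −(3)(96500 C/mol)(+3.3978 V) = −984 kJ/mol.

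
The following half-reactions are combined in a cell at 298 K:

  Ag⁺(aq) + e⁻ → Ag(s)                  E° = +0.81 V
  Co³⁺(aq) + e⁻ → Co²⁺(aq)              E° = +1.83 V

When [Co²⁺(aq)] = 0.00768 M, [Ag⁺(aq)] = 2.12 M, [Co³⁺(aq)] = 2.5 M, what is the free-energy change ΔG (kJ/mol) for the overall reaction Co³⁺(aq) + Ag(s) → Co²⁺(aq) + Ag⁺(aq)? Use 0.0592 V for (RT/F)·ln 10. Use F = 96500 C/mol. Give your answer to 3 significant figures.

E°cell = +1.83 − (+0.81) = +1.02 V; the balanced reaction transfers n = 1 electron.
The reaction quotient is ([Co²⁺(aq)]·[Ag⁺(aq)]) / [Co³⁺(aq)] = 0.00651; by Nernst, E = +1.02 − (0.0592/1)(−2.186) = +1.1494 V.
Finally ΔG = −nFE = −(1)(96500 C/mol)(+1.1494 V) = −111 kJ/mol.

−111 kJ/mol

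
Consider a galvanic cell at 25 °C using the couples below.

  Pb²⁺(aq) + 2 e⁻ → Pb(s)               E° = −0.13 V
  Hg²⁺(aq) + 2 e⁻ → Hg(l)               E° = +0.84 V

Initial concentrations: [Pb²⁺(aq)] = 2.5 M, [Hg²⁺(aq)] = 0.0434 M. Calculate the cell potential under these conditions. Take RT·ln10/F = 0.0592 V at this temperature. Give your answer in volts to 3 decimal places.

Hg²⁺/Hg is reduced (cathode, E° = +0.84 V) and Pb²⁺/Pb is oxidized (anode).
E°cell = E°cat − E°an = +0.84 − (−0.13) = +0.97 V; n = 2.
The balanced reaction is Hg²⁺(aq) + Pb(s) → Hg(l) + Pb²⁺(aq), so Q = [Pb²⁺(aq)] / [Hg²⁺(aq)] = 57.6 and log Q = 1.760.
By the Nernst equation, E = +0.97 − (0.0592/2)·(1.760) = +0.918 V.

+0.918 V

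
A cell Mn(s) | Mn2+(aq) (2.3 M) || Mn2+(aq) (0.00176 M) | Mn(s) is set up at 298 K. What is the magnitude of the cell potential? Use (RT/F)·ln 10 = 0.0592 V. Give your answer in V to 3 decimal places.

0.092 V

For a concentration cell E°cell = 0, since both electrodes use the same couple.
The compartment with the higher Mn2+(aq) concentration (2.3 M) acts as the cathode; ions are reduced there and produced at the dilute (0.00176 M) anode.
With n = 2, Ecell = −(0.0592/2)·log([dilute]/[conc]) = −(0.0592/2)·log(0.00176/2.3) = +0.092 V.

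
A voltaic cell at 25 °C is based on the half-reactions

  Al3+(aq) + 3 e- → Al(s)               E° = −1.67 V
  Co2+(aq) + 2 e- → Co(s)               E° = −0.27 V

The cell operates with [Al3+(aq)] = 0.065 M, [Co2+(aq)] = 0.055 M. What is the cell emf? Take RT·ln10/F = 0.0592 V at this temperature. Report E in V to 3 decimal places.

The Co²⁺/Co couple has the more positive E°, so it is the cathode; Al³⁺/Al is the anode.
E°cell = E°cat − E°an = −0.27 − (−1.67) = +1.40 V; n = 6.
The balanced reaction is 3 Co2+(aq) + 2 Al(s) → 3 Co(s) + 2 Al3+(aq), so Q = [Al3+(aq)]^2 / [Co2+(aq)]^3 = 25.4 and log Q = 1.405.
Applying E = E° − (RT ln10/nF)·log Q gives +1.40 − (0.0592/6)(1.405) = +1.386 V.

+1.386 V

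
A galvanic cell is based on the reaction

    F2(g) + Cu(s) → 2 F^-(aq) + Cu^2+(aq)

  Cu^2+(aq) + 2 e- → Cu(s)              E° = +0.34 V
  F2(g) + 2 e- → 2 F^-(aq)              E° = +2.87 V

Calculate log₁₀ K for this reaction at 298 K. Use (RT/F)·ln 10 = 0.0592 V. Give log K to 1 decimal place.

The F₂/F⁻ couple is reduced (cathode); E°cell = +2.87 − (+0.34) = +2.53 V with n = 2.
At equilibrium E = 0, so log K = nE°cell / 0.0592 = (2)(+2.53) / 0.0592 = 85.5.

log K = 85.5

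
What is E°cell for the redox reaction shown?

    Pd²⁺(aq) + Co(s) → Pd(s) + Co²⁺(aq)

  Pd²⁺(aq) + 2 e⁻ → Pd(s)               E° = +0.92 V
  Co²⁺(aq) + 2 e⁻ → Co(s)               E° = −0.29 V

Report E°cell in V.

+1.21 V

In the reaction as written, Pd²⁺(aq) is reduced (cathode) and Co²⁺(aq) is produced by oxidation at the anode.
E°cell = E°(cathode) − E°(anode) = +0.92 − (−0.29) = +1.21 V.
The positive value indicates the reaction is spontaneous as written.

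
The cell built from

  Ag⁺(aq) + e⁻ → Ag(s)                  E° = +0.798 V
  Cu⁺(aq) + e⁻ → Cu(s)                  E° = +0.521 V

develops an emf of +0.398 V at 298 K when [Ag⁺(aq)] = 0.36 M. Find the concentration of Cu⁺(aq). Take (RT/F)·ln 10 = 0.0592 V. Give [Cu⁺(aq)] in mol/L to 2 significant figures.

0.0033 M

Ag⁺/Ag is the cathode (higher E°); E°cell = +0.798 − (+0.521) = +0.277 V with n = 1.
Rearranging E = E° − (0.0592/n)·log Q gives log Q = 1(+0.277 − (+0.398))/0.0592 = −2.044.
Balancing electrons gives Ag⁺(aq) + Cu(s) → Ag(s) + Cu⁺(aq); thus Q = [Cu⁺(aq)] / [Ag⁺(aq)].
Isolating [Cu⁺(aq)] in Q = 10^{−2.044} yields log [Cu⁺(aq)] = −2.488, i.e. 0.0033 M.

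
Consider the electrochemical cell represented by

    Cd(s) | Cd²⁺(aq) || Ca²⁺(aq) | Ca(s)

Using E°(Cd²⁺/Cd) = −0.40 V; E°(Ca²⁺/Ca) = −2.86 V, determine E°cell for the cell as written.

By convention the left-hand electrode in cell notation is the anode (oxidation) and the right-hand electrode is the cathode (reduction).
E°cell = E°(right) − E°(left) = −2.86 − (−0.40) = −2.46 V.
The negative sign shows that, as written, the cell would require an external voltage to drive the reaction.

−2.46 V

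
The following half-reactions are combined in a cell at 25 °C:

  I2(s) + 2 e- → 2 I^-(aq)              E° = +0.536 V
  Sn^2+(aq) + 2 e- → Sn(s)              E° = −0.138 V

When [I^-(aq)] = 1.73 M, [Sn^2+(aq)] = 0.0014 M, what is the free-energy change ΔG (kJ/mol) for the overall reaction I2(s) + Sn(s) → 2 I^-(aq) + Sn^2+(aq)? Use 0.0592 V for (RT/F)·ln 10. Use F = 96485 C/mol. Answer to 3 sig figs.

The standard cell potential is +0.536 − (−0.138) = +0.674 V, with n = 2 electrons in the balanced equation.
The reaction quotient is [I^-(aq)]^2·[Sn^2+(aq)] = 0.00419; by Nernst, E = +0.674 − (0.0592/2)(−2.378) = +0.7444 V.
Then ΔG = −nFE = −2 × 96485 × +0.7444 J/mol = −144 kJ/mol.

−144 kJ/mol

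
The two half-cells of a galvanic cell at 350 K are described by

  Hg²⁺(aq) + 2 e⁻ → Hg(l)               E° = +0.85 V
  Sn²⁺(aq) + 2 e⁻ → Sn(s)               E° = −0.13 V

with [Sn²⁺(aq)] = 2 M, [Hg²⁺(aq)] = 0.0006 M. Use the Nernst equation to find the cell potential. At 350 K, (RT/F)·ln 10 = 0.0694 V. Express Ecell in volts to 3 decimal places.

Hg²⁺/Hg is reduced (cathode, E° = +0.85 V) and Sn²⁺/Sn is oxidized (anode).
E°cell = +0.85 − (−0.13) = +0.98 V, with n = 2 electrons transferred.
For the overall reaction Hg²⁺(aq) + Sn(s) → Hg(l) + Sn²⁺(aq), Q = [Sn²⁺(aq)] / [Hg²⁺(aq)] = 3.33×10^3, giving log Q = 3.523.
Applying E = E° − (RT ln10/nF)·log Q gives +0.98 − (0.0694/2)(3.523) = +0.858 V.

+0.858 V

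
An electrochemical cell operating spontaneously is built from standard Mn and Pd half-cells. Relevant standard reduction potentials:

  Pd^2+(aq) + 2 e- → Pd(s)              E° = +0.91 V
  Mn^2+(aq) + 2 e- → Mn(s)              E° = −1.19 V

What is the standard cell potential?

+2.10 V

Of the two couples in this cell, the one with the more positive reduction potential is reduced at the cathode: here that is Pd²⁺/Pd (+0.91 V); Mn²⁺/Mn (−1.19 V) is the anode.
E°cell = E°(cathode) − E°(anode) = +0.91 − (−1.19) = +2.10 V.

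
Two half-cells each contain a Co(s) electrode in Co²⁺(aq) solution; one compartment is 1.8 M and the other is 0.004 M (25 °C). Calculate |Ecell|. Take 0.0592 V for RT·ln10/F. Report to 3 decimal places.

0.079 V

For a concentration cell E°cell = 0, since both electrodes use the same couple.
The compartment with the higher Co²⁺(aq) concentration (1.8 M) acts as the cathode; ions are reduced there and produced at the dilute (0.004 M) anode.
With n = 2, Ecell = −(0.0592/2)·log([dilute]/[conc]) = −(0.0592/2)·log(0.004/1.8) = +0.079 V.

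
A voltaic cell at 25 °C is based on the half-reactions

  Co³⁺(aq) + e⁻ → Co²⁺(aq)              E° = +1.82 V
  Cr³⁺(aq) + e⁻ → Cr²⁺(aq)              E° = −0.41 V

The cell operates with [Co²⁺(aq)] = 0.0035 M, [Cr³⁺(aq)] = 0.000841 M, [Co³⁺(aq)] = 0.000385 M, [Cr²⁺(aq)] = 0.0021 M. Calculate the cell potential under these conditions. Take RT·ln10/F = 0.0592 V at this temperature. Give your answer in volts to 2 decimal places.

+2.20 V

The Co³⁺/Co²⁺ couple has the more positive E°, so it is the cathode; Cr³⁺/Cr²⁺ is the anode.
E°cell = E°cat − E°an = +1.82 − (−0.41) = +2.23 V; n = 1.
The balanced reaction is Co³⁺(aq) + Cr²⁺(aq) → Co²⁺(aq) + Cr³⁺(aq), so Q = ([Co²⁺(aq)]·[Cr³⁺(aq)]) / ([Co³⁺(aq)]·[Cr²⁺(aq)]) = 3.64 and log Q = 0.561.
E = E° − (0.0592/n)·log Q = +2.23 − (0.0592/1)(0.561) = +2.20 V.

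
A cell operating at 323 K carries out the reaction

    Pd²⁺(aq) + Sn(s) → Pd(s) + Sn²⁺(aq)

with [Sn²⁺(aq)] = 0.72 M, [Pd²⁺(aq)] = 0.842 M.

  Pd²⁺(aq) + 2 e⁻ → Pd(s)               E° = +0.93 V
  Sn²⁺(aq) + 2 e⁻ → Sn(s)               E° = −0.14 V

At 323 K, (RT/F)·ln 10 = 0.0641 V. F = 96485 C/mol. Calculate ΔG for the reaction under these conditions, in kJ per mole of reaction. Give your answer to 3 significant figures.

−207 kJ/mol

With Pd²⁺/Pd reduced at the cathode, E°cell = +0.93 − (−0.14) = +1.07 V and n = 2.
The reaction quotient is [Sn²⁺(aq)] / [Pd²⁺(aq)] = 0.855; by Nernst, E = +1.07 − (0.0641/2)(−0.068) = +1.0722 V.
ΔG = −nFE = −(2)(96485)(+1.0722) J/mol = −207 kJ/mol.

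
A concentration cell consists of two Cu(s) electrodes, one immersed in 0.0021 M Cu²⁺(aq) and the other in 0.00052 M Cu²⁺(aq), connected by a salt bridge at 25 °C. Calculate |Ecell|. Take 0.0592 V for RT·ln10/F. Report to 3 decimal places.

For a concentration cell E°cell = 0, since both electrodes use the same couple.
The compartment with the higher Cu²⁺(aq) concentration (0.0021 M) acts as the cathode; ions are reduced there and produced at the dilute (0.00052 M) anode.
With n = 2, Ecell = −(0.0592/2)·log([dilute]/[conc]) = −(0.0592/2)·log(0.00052/0.0021) = +0.018 V.

0.018 V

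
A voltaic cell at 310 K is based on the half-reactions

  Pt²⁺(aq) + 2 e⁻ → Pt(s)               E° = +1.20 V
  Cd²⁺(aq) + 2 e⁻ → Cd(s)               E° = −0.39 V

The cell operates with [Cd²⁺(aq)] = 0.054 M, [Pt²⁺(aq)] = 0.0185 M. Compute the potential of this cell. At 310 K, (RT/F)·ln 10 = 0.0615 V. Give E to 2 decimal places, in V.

+1.58 V

Pt²⁺/Pt is reduced (cathode, E° = +1.20 V) and Cd²⁺/Cd is oxidized (anode).
E°cell = +1.20 − (−0.39) = +1.59 V, with n = 2 electrons transferred.
Balancing gives Pt²⁺(aq) + Cd(s) → Pt(s) + Cd²⁺(aq); hence Q = [Cd²⁺(aq)] / [Pt²⁺(aq)] = 2.92 (log Q = 0.465).
Applying E = E° − (RT ln10/nF)·log Q gives +1.59 − (0.0615/2)(0.465) = +1.58 V.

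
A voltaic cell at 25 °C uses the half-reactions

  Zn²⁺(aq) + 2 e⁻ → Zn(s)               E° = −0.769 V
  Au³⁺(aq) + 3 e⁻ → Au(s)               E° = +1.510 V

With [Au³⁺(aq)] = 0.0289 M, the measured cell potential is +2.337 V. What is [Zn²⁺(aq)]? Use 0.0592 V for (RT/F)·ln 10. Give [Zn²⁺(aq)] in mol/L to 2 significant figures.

Au³⁺/Au is the cathode (higher E°); E°cell = +1.510 − (−0.769) = +2.279 V with n = 6.
Since E = E° − (0.0592/n)·log Q, log Q = n(E° − E)/0.0592 = −5.878.
Balancing electrons gives 2 Au³⁺(aq) + 3 Zn(s) → 2 Au(s) + 3 Zn²⁺(aq); thus Q = [Zn²⁺(aq)]^3 / [Au³⁺(aq)]^2.
Solving for the unknown gives log [Zn²⁺(aq)] = −2.985, so [Zn²⁺(aq)] ≈ 0.0010 M.

0.0010 M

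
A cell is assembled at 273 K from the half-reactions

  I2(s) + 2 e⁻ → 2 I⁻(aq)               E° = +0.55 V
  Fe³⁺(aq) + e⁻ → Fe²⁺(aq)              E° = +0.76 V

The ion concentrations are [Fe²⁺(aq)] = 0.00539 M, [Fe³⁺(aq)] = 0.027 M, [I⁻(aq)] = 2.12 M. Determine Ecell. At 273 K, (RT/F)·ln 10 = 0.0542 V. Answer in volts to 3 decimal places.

Fe³⁺/Fe²⁺ is reduced (cathode, E° = +0.76 V) and I₂/I⁻ is oxidized (anode).
The standard potential is +0.76 − (+0.55) = +0.21 V and the balanced reaction transfers n = 2 electrons.
For the overall reaction 2 Fe³⁺(aq) + 2 I⁻(aq) → 2 Fe²⁺(aq) + I2(s), Q = [Fe²⁺(aq)]^2 / ([Fe³⁺(aq)]^2·[I⁻(aq)]^2) = 0.00887, giving log Q = −2.052.
E = E° − (0.0542/n)·log Q = +0.21 − (0.0542/2)(−2.052) = +0.266 V.

+0.266 V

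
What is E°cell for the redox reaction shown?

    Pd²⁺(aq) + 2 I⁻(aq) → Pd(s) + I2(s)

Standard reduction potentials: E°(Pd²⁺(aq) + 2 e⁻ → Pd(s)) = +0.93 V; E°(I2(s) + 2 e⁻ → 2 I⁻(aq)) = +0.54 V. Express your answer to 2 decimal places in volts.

Pd²⁺(aq) gains electrons, so the Pd²⁺/Pd couple is the cathode; the I₂/I⁻ couple is the anode.
E°cell = E°(cathode) − E°(anode) = +0.93 − (+0.54) = +0.39 V.

+0.39 V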